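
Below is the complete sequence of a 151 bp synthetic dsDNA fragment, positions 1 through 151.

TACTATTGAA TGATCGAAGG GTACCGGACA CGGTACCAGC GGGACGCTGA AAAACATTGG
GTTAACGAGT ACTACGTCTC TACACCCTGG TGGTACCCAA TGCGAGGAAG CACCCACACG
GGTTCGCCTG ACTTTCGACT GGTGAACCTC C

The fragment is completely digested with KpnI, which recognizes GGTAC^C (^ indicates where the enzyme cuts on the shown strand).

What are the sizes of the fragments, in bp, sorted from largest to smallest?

60, 55, 24, 12 bp

KpnI sites (GGTACC) start at positions 20, 32, 92.
KpnI cuts after base 5 of each site (before the last base), so after positions 24, 36, 96.
Linear molecule, 3 cuts → 4 fragments:
  1–24 → 24 bp
  25–36 → 12 bp
  37–96 → 60 bp
  97–151 → 55 bp
Sorted largest to smallest: 60, 55, 24, 12 bp.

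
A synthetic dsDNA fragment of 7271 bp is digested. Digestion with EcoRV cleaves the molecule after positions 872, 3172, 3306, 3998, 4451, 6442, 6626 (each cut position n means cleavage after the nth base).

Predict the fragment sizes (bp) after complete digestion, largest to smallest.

Linear molecule, 7 cuts → 8 fragments:
  872 − 0 = 872 bp
  3172 − 872 = 2300 bp
  3306 − 3172 = 134 bp
  3998 − 3306 = 692 bp
  4451 − 3998 = 453 bp
  6442 − 4451 = 1991 bp
  6626 − 6442 = 184 bp
  7271 − 6626 = 645 bp
Sorted largest to smallest: 2300, 1991, 872, 692, 645, 453, 184, 134 bp.

2300, 1991, 872, 692, 645, 453, 184, 134 bp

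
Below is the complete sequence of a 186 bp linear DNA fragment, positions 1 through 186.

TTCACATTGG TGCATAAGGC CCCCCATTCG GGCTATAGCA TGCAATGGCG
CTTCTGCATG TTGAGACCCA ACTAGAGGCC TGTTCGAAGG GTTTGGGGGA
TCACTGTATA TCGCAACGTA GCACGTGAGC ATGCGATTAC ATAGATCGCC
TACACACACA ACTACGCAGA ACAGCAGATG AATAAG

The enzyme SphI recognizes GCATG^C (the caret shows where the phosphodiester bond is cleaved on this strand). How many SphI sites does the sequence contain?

2

GCATGC occurs starting at positions 38, 129.
SphI cuts at 2 sites.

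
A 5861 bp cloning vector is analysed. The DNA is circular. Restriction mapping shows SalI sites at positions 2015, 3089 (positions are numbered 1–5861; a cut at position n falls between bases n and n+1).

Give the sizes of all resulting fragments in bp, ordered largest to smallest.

Circular molecule, 2 cuts → 2 fragments:
  3089 − 2015 = 1074 bp
  wrap: 5861 − 3089 + 2015 = 4787 bp
Sorted largest to smallest: 4787, 1074 bp.

4787, 1074 bp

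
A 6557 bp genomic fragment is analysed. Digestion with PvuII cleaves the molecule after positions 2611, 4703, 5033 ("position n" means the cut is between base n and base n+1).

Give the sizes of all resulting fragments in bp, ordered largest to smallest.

2611, 2092, 1524, 330 bp

Linear molecule, 3 cuts → 4 fragments:
  2611 − 0 = 2611 bp
  4703 − 2611 = 2092 bp
  5033 − 4703 = 330 bp
  6557 − 5033 = 1524 bp
Sorted largest to smallest: 2611, 2092, 1524, 330 bp.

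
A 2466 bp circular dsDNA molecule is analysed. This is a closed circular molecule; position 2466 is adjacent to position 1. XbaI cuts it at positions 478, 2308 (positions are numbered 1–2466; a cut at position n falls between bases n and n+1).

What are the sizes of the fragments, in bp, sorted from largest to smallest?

1830, 636 bp

Circular molecule, 2 cuts → 2 fragments:
  2308 − 478 = 1830 bp
  wrap: 2466 − 2308 + 478 = 636 bp
Sorted largest to smallest: 1830, 636 bp.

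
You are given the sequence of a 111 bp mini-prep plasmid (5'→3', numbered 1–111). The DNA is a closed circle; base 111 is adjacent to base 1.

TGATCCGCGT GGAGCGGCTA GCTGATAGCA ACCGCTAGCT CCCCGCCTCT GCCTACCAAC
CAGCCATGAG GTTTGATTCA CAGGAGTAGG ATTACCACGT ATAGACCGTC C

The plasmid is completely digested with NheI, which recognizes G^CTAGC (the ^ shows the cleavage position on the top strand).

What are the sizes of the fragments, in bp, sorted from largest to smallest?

NheI sites (GCTAGC) start at positions 17, 34.
NheI cuts after the first base of each site, so after positions 17, 34.
Circular molecule, 2 cuts → 2 fragments:
  18–34 → 17 bp
  35–111 then 1–17 → 77 + 17 = 94 bp
Sorted largest to smallest: 94, 17 bp.

94, 17 bp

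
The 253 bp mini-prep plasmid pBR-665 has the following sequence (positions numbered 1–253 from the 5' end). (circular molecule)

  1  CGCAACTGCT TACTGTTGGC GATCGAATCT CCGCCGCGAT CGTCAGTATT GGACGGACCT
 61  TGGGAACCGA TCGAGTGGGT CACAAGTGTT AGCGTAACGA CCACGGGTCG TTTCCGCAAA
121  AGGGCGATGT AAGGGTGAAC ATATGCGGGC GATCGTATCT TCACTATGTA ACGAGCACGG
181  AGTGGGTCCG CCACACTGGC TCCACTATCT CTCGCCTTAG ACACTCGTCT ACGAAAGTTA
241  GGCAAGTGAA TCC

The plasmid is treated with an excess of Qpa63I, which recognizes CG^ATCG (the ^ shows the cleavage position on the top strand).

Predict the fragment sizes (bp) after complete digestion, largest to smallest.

123, 82, 31, 17 bp

Qpa63I sites (CGATCG) start at positions 20, 37, 68, 150.
Qpa63I cuts after base 2 of each site, so after positions 21, 38, 69, 151.
Circular molecule, 4 cuts → 4 fragments:
  22–38 → 17 bp
  39–69 → 31 bp
  70–151 → 82 bp
  152–253 then 1–21 → 102 + 21 = 123 bp
Sorted largest to smallest: 123, 82, 31, 17 bp.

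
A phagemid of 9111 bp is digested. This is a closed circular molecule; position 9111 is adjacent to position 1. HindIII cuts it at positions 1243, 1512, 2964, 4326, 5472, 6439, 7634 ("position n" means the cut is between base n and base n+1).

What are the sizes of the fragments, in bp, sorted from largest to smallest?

Circular molecule, 7 cuts → 7 fragments:
  1512 − 1243 = 269 bp
  2964 − 1512 = 1452 bp
  4326 − 2964 = 1362 bp
  5472 − 4326 = 1146 bp
  6439 − 5472 = 967 bp
  7634 − 6439 = 1195 bp
  wrap: 9111 − 7634 + 1243 = 2720 bp
Sorted largest to smallest: 2720, 1452, 1362, 1195, 1146, 967, 269 bp.

2720, 1452, 1362, 1195, 1146, 967, 269 bp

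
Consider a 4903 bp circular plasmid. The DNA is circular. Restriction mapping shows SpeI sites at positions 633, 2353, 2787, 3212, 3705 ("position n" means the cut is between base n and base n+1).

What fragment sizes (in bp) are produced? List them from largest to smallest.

Circular molecule, 5 cuts → 5 fragments:
  2353 − 633 = 1720 bp
  2787 − 2353 = 434 bp
  3212 − 2787 = 425 bp
  3705 − 3212 = 493 bp
  wrap: 4903 − 3705 + 633 = 1831 bp
Sorted largest to smallest: 1831, 1720, 493, 434, 425 bp.

1831, 1720, 493, 434, 425 bp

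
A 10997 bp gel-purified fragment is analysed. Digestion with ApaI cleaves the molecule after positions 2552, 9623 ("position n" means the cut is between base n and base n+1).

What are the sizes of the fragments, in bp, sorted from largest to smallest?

Linear molecule, 2 cuts → 3 fragments:
  2552 − 0 = 2552 bp
  9623 − 2552 = 7071 bp
  10997 − 9623 = 1374 bp
Sorted largest to smallest: 7071, 2552, 1374 bp.

7071, 2552, 1374 bp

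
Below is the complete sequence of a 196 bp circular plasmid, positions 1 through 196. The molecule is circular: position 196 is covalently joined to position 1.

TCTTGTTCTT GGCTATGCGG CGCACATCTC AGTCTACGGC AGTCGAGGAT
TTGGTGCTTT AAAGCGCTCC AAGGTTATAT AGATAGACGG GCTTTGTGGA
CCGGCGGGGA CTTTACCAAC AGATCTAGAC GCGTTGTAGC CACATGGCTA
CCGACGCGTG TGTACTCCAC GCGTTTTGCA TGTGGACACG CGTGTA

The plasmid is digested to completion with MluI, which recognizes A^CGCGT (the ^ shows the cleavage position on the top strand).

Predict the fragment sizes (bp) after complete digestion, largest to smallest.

MluI sites (ACGCGT) start at positions 129, 154, 169, 188.
MluI cuts after the first base of each site, so after positions 129, 154, 169, 188.
Circular molecule, 4 cuts → 4 fragments:
  130–154 → 25 bp
  155–169 → 15 bp
  170–188 → 19 bp
  189–196 then 1–129 → 8 + 129 = 137 bp
Sorted largest to smallest: 137, 25, 19, 15 bp.

137, 25, 19, 15 bp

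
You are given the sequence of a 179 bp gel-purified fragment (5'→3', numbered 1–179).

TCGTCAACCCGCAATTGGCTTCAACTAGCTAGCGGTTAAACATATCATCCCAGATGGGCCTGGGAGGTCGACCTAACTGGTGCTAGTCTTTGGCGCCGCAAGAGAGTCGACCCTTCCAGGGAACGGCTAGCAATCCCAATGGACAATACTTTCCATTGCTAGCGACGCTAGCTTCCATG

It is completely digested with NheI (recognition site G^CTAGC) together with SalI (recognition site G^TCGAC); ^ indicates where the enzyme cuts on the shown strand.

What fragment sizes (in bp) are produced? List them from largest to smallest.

39, 39, 32, 28, 20, 12, 9 bp

NheI sites (GCTAGC) start at positions 28, 126, 158, 167.
NheI cuts after the first base of each site, so after positions 28, 126, 158, 167.
SalI sites (GTCGAC) start at positions 67, 106.
SalI cuts after the first base of each site, so after positions 67, 106.
Combined cut positions: 28, 67, 106, 126, 158, 167.
Linear molecule, 6 cuts → 7 fragments:
  1–28 → 28 bp
  29–67 → 39 bp
  68–106 → 39 bp
  107–126 → 20 bp
  127–158 → 32 bp
  159–167 → 9 bp
  168–179 → 12 bp
Sorted largest to smallest: 39, 39, 32, 28, 20, 12, 9 bp.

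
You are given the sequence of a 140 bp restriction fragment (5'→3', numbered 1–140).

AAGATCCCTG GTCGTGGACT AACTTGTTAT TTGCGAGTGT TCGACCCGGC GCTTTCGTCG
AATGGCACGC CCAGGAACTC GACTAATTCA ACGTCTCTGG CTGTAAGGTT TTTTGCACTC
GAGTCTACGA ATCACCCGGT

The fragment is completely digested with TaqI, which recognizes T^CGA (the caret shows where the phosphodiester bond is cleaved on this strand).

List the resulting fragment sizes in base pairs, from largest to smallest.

TaqI sites (TCGA) start at positions 41, 58, 79, 119.
TaqI cuts after the first base of each site, so after positions 41, 58, 79, 119.
Linear molecule, 4 cuts → 5 fragments:
  1–41 → 41 bp
  42–58 → 17 bp
  59–79 → 21 bp
  80–119 → 40 bp
  120–140 → 21 bp
Sorted largest to smallest: 41, 40, 21, 21, 17 bp.

41, 40, 21, 21, 17 bp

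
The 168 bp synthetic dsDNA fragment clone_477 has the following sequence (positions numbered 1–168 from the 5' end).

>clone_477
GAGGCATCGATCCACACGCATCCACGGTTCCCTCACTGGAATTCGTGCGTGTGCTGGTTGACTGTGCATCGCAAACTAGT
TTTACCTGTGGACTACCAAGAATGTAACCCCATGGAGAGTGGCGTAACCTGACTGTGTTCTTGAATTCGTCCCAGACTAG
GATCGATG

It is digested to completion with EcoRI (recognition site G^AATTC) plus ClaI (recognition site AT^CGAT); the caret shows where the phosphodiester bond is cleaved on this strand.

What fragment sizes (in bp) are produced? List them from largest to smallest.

EcoRI sites (GAATTC) start at positions 39, 143.
EcoRI cuts after the first base of each site, so after positions 39, 143.
ClaI sites (ATCGAT) start at positions 6, 162.
ClaI cuts after base 2 of each site, so after positions 7, 163.
Combined cut positions: 7, 39, 143, 163.
Linear molecule, 4 cuts → 5 fragments:
  1–7 → 7 bp
  8–39 → 32 bp
  40–143 → 104 bp
  144–163 → 20 bp
  164–168 → 5 bp
Sorted largest to smallest: 104, 32, 20, 7, 5 bp.

104, 32, 20, 7, 5 bp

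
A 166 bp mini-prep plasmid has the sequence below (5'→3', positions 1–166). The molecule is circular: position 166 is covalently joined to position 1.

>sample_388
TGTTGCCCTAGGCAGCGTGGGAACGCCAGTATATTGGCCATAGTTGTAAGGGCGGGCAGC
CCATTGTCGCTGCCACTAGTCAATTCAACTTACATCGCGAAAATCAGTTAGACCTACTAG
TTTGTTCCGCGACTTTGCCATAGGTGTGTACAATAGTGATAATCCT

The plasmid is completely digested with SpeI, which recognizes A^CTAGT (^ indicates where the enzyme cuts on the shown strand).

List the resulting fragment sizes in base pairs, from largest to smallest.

125, 41 bp

SpeI sites (ACTAGT) start at positions 75, 116.
SpeI cuts after the first base of each site, so after positions 75, 116.
Circular molecule, 2 cuts → 2 fragments:
  76–116 → 41 bp
  117–166 then 1–75 → 50 + 75 = 125 bp
Sorted largest to smallest: 125, 41 bp.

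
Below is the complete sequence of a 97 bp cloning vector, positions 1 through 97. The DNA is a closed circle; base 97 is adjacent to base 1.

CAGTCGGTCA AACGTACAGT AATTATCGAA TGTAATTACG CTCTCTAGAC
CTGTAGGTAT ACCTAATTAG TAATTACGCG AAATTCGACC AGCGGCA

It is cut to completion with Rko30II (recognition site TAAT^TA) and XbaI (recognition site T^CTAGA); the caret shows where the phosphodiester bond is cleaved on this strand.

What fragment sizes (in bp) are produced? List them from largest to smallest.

46, 23, 13, 8, 7 bp

Rko30II sites (TAATTA) start at positions 20, 33, 64, 71.
Rko30II cuts after base 4 of each site, so after positions 23, 36, 67, 74.
The XbaI site (TCTAGA) starts at position 44.
XbaI cuts after the first base of each site, so after position 44.
Combined cut positions: 23, 36, 44, 67, 74.
Circular molecule, 5 cuts → 5 fragments:
  24–36 → 13 bp
  37–44 → 8 bp
  45–67 → 23 bp
  68–74 → 7 bp
  75–97 then 1–23 → 23 + 23 = 46 bp
Sorted largest to smallest: 46, 23, 13, 8, 7 bp.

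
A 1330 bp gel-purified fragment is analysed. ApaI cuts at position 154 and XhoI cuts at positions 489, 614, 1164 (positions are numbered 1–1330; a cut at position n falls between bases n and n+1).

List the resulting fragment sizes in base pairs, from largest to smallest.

550, 335, 166, 154, 125 bp

Combined cut positions (sorted): 154, 489, 614, 1164.
Linear molecule, 4 cuts → 5 fragments:
  154 − 0 = 154 bp
  489 − 154 = 335 bp
  614 − 489 = 125 bp
  1164 − 614 = 550 bp
  1330 − 1164 = 166 bp
Sorted largest to smallest: 550, 335, 166, 154, 125 bp.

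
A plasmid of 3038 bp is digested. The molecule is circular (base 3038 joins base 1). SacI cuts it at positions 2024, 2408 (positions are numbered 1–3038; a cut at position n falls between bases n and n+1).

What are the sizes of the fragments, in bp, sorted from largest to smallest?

Circular molecule, 2 cuts → 2 fragments:
  2408 − 2024 = 384 bp
  wrap: 3038 − 2408 + 2024 = 2654 bp
Sorted largest to smallest: 2654, 384 bp.

2654, 384 bp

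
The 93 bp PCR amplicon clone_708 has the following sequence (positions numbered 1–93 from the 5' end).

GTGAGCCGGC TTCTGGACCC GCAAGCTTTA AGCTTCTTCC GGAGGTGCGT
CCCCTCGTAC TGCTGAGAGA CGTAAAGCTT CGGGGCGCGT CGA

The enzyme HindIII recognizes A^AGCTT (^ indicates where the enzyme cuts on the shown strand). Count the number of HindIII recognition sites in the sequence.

AAGCTT occurs starting at positions 23, 30, 75.
HindIII cuts at 3 sites.

3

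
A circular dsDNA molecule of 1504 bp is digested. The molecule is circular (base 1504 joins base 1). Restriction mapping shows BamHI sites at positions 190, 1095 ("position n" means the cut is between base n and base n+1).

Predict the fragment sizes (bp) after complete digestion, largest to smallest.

905, 599 bp

Circular molecule, 2 cuts → 2 fragments:
  1095 − 190 = 905 bp
  wrap: 1504 − 1095 + 190 = 599 bp
Sorted largest to smallest: 905, 599 bp.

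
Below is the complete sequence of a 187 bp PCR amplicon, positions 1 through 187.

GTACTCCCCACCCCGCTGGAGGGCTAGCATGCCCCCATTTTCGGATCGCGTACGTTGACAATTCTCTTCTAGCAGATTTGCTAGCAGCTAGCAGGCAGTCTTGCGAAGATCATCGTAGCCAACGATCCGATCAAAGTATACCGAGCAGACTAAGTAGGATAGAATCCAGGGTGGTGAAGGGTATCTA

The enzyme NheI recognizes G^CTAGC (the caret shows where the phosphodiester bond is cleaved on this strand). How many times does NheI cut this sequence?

GCTAGC occurs starting at positions 23, 80, 87.
NheI cuts at 3 sites.

3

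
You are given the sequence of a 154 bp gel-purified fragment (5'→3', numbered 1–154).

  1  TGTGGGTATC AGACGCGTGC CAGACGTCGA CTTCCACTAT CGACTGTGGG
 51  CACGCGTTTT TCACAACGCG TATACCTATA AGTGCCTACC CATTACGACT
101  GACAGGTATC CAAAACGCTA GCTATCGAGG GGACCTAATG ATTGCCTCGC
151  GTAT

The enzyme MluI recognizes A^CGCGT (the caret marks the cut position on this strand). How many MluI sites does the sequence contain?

ACGCGT occurs starting at positions 13, 52, 66.
MluI cuts at 3 sites.

3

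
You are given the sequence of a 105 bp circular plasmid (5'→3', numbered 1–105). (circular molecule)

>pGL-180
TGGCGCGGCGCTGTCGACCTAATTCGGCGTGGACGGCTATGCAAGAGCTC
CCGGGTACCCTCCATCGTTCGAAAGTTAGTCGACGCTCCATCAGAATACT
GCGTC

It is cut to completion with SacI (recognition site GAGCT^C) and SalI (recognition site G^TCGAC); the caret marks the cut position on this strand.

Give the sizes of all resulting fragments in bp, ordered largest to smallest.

The SacI site (GAGCTC) starts at position 45.
SacI cuts after base 5 of each site (before the last base), so after position 49.
SalI sites (GTCGAC) start at positions 13, 79.
SalI cuts after the first base of each site, so after positions 13, 79.
Combined cut positions: 13, 49, 79.
Circular molecule, 3 cuts → 3 fragments:
  14–49 → 36 bp
  50–79 → 30 bp
  80–105 then 1–13 → 26 + 13 = 39 bp
Sorted largest to smallest: 39, 36, 30 bp.

39, 36, 30 bp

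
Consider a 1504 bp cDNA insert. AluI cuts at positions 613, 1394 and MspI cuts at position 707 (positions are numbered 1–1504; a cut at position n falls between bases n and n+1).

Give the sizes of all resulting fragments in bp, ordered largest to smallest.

687, 613, 110, 94 bp

Combined cut positions (sorted): 613, 707, 1394.
Linear molecule, 3 cuts → 4 fragments:
  613 − 0 = 613 bp
  707 − 613 = 94 bp
  1394 − 707 = 687 bp
  1504 − 1394 = 110 bp
Sorted largest to smallest: 687, 613, 110, 94 bp.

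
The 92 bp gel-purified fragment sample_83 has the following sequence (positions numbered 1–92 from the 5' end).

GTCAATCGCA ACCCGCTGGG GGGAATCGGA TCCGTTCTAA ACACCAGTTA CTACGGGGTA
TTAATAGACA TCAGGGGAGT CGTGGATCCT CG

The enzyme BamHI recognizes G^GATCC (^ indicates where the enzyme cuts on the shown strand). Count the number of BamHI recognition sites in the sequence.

GGATCC occurs starting at positions 28, 84.
BamHI cuts at 2 sites.

2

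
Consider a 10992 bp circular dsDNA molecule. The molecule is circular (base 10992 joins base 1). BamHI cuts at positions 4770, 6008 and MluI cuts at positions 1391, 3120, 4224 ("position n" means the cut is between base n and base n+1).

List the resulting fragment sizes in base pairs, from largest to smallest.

Combined cut positions (sorted): 1391, 3120, 4224, 4770, 6008.
Circular molecule, 5 cuts → 5 fragments:
  3120 − 1391 = 1729 bp
  4224 − 3120 = 1104 bp
  4770 − 4224 = 546 bp
  6008 − 4770 = 1238 bp
  wrap: 10992 − 6008 + 1391 = 6375 bp
Sorted largest to smallest: 6375, 1729, 1238, 1104, 546 bp.

6375, 1729, 1238, 1104, 546 bp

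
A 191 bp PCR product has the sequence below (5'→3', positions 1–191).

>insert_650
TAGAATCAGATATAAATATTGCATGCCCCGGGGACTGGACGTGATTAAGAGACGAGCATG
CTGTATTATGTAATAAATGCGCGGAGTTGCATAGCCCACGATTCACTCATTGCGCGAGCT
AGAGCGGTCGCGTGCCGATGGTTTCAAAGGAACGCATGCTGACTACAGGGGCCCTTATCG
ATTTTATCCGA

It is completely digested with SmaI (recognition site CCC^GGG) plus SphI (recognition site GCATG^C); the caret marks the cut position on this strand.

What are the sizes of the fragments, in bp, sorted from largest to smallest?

The SmaI site (CCCGGG) starts at position 27.
SmaI cuts after base 3 of each site, so after position 29.
SphI sites (GCATGC) start at positions 21, 56, 154.
SphI cuts after base 5 of each site (before the last base), so after positions 25, 60, 158.
Combined cut positions: 25, 29, 60, 158.
Linear molecule, 4 cuts → 5 fragments:
  1–25 → 25 bp
  26–29 → 4 bp
  30–60 → 31 bp
  61–158 → 98 bp
  159–191 → 33 bp
Sorted largest to smallest: 98, 33, 31, 25, 4 bp.

98, 33, 31, 25, 4 bp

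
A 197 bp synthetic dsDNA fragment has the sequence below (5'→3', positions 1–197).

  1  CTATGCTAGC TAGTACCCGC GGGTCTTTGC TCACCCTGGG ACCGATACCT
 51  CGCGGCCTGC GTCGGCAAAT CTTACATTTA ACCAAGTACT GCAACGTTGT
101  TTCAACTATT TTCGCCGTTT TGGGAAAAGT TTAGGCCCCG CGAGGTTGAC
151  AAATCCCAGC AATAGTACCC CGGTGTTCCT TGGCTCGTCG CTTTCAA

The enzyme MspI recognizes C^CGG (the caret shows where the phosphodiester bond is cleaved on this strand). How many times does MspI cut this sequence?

1

CCGG occurs starting at position 170.
MspI cuts at 1 site.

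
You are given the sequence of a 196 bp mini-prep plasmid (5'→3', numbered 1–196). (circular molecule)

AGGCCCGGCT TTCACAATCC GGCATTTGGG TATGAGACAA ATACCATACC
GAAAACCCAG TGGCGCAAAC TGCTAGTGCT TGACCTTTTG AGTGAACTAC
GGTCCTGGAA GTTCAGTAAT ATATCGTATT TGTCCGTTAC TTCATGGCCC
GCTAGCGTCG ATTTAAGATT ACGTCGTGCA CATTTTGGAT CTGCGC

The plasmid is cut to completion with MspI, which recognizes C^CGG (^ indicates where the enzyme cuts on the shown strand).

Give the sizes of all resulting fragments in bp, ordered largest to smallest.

182, 14 bp

MspI sites (CCGG) start at positions 5, 19.
MspI cuts after the first base of each site, so after positions 5, 19.
Circular molecule, 2 cuts → 2 fragments:
  6–19 → 14 bp
  20–196 then 1–5 → 177 + 5 = 182 bp
Sorted largest to smallest: 182, 14 bp.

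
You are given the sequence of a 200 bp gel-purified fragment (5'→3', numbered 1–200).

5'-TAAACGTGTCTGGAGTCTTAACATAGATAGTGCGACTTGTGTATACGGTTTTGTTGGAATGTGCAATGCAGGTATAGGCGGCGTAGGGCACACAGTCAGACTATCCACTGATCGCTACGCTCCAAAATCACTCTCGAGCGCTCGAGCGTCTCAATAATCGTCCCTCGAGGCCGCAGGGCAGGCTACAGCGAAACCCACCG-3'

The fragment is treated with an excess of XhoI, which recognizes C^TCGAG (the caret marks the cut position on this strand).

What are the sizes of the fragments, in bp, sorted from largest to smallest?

XhoI sites (CTCGAG) start at positions 133, 141, 164.
XhoI cuts after the first base of each site, so after positions 133, 141, 164.
Linear molecule, 3 cuts → 4 fragments:
  1–133 → 133 bp
  134–141 → 8 bp
  142–164 → 23 bp
  165–200 → 36 bp
Sorted largest to smallest: 133, 36, 23, 8 bp.

133, 36, 23, 8 bp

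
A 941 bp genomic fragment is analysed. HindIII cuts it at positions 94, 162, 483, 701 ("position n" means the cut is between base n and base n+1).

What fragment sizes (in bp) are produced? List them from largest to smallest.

321, 240, 218, 94, 68 bp

Linear molecule, 4 cuts → 5 fragments:
  94 − 0 = 94 bp
  162 − 94 = 68 bp
  483 − 162 = 321 bp
  701 − 483 = 218 bp
  941 − 701 = 240 bp
Sorted largest to smallest: 321, 240, 218, 94, 68 bp.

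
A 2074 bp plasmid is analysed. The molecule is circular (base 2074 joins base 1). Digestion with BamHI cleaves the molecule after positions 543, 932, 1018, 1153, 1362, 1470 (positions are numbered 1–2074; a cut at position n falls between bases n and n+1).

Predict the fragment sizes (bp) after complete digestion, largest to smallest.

Circular molecule, 6 cuts → 6 fragments:
  932 − 543 = 389 bp
  1018 − 932 = 86 bp
  1153 − 1018 = 135 bp
  1362 − 1153 = 209 bp
  1470 − 1362 = 108 bp
  wrap: 2074 − 1470 + 543 = 1147 bp
Sorted largest to smallest: 1147, 389, 209, 135, 108, 86 bp.

1147, 389, 209, 135, 108, 86 bp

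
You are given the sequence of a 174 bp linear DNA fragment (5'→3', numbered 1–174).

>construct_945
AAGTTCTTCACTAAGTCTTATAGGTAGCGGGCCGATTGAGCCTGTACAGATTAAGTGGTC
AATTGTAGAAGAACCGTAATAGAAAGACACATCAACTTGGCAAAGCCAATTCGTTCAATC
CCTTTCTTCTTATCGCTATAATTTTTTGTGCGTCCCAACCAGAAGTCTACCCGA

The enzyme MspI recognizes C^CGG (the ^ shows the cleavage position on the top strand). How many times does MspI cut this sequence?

No occurrence of CCGG is present in the sequence.
MspI does not cut: 0 sites.

0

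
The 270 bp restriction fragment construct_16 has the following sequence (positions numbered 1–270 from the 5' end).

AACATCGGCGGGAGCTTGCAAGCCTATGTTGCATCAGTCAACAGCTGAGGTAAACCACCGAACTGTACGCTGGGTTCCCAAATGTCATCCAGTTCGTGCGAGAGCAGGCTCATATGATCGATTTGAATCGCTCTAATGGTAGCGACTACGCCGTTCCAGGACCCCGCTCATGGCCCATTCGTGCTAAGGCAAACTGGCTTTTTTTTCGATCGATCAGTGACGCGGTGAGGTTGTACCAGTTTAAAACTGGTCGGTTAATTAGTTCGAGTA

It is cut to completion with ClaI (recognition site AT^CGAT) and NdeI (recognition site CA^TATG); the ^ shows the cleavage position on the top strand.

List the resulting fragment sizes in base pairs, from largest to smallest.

ClaI sites (ATCGAT) start at positions 117, 209.
ClaI cuts after base 2 of each site, so after positions 118, 210.
The NdeI site (CATATG) starts at position 111.
NdeI cuts after base 2 of each site, so after position 112.
Combined cut positions: 112, 118, 210.
Linear molecule, 3 cuts → 4 fragments:
  1–112 → 112 bp
  113–118 → 6 bp
  119–210 → 92 bp
  211–270 → 60 bp
Sorted largest to smallest: 112, 92, 60, 6 bp.

112, 92, 60, 6 bp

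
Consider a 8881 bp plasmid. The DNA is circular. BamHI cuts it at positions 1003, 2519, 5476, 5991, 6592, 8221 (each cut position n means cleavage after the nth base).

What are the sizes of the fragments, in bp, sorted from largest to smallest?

Circular molecule, 6 cuts → 6 fragments:
  2519 − 1003 = 1516 bp
  5476 − 2519 = 2957 bp
  5991 − 5476 = 515 bp
  6592 − 5991 = 601 bp
  8221 − 6592 = 1629 bp
  wrap: 8881 − 8221 + 1003 = 1663 bp
Sorted largest to smallest: 2957, 1663, 1629, 1516, 601, 515 bp.

2957, 1663, 1629, 1516, 601, 515 bp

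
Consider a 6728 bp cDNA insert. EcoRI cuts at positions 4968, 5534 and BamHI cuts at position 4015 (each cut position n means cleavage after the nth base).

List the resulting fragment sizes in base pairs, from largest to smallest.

Combined cut positions (sorted): 4015, 4968, 5534.
Linear molecule, 3 cuts → 4 fragments:
  4015 − 0 = 4015 bp
  4968 − 4015 = 953 bp
  5534 − 4968 = 566 bp
  6728 − 5534 = 1194 bp
Sorted largest to smallest: 4015, 1194, 953, 566 bp.

4015, 1194, 953, 566 bp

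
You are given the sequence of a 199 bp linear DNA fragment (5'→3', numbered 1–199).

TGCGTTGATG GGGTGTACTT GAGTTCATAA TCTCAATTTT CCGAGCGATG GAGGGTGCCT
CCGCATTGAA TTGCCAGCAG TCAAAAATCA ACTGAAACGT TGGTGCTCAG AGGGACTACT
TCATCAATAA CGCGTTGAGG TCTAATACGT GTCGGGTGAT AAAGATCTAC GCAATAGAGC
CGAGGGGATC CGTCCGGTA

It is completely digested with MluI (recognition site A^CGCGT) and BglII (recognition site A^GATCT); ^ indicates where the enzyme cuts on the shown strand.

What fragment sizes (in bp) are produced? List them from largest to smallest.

130, 36, 33 bp

The MluI site (ACGCGT) starts at position 130.
MluI cuts after the first base of each site, so after position 130.
The BglII site (AGATCT) starts at position 163.
BglII cuts after the first base of each site, so after position 163.
Combined cut positions: 130, 163.
Linear molecule, 2 cuts → 3 fragments:
  1–130 → 130 bp
  131–163 → 33 bp
  164–199 → 36 bp
Sorted largest to smallest: 130, 36, 33 bp.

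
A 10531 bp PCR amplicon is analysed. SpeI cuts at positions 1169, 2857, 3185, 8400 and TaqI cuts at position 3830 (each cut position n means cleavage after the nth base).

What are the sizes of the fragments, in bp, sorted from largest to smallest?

Combined cut positions (sorted): 1169, 2857, 3185, 3830, 8400.
Linear molecule, 5 cuts → 6 fragments:
  1169 − 0 = 1169 bp
  2857 − 1169 = 1688 bp
  3185 − 2857 = 328 bp
  3830 − 3185 = 645 bp
  8400 − 3830 = 4570 bp
  10531 − 8400 = 2131 bp
Sorted largest to smallest: 4570, 2131, 1688, 1169, 645, 328 bp.

4570, 2131, 1688, 1169, 645, 328 bp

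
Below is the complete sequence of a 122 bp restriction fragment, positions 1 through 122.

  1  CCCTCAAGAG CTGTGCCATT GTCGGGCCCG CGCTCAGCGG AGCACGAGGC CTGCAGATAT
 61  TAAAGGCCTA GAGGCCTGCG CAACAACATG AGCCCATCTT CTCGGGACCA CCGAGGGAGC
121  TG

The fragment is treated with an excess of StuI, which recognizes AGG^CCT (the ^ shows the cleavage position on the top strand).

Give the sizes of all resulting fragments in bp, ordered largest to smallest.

49, 48, 17, 8 bp

StuI sites (AGGCCT) start at positions 47, 64, 72.
StuI cuts after base 3 of each site, so after positions 49, 66, 74.
Linear molecule, 3 cuts → 4 fragments:
  1–49 → 49 bp
  50–66 → 17 bp
  67–74 → 8 bp
  75–122 → 48 bp
Sorted largest to smallest: 49, 48, 17, 8 bp.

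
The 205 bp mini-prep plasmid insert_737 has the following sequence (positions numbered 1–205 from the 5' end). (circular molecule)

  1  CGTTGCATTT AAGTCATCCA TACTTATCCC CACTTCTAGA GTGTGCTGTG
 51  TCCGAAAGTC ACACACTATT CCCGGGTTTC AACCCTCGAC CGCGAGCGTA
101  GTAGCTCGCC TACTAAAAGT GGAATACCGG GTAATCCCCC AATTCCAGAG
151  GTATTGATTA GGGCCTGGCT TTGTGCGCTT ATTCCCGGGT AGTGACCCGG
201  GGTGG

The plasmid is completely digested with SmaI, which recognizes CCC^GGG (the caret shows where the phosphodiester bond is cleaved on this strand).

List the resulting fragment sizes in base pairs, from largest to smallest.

SmaI sites (CCCGGG) start at positions 71, 184, 196.
SmaI cuts after base 3 of each site, so after positions 73, 186, 198.
Circular molecule, 3 cuts → 3 fragments:
  74–186 → 113 bp
  187–198 → 12 bp
  199–205 then 1–73 → 7 + 73 = 80 bp
Sorted largest to smallest: 113, 80, 12 bp.

113, 80, 12 bp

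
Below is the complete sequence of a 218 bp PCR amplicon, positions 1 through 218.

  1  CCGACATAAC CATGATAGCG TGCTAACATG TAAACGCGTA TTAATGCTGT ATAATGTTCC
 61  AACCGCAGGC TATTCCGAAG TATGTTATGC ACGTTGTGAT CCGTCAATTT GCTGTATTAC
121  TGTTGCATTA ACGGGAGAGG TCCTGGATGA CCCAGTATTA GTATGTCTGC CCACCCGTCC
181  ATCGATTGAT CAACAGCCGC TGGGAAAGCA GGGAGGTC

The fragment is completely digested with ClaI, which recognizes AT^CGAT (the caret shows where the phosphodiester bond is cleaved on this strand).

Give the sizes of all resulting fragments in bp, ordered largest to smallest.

182, 36 bp

The ClaI site (ATCGAT) starts at position 181.
ClaI cuts after base 2 of each site, so after position 182.
Linear molecule, 1 cut → 2 fragments:
  1–182 → 182 bp
  183–218 → 36 bp
Sorted largest to smallest: 182, 36 bp.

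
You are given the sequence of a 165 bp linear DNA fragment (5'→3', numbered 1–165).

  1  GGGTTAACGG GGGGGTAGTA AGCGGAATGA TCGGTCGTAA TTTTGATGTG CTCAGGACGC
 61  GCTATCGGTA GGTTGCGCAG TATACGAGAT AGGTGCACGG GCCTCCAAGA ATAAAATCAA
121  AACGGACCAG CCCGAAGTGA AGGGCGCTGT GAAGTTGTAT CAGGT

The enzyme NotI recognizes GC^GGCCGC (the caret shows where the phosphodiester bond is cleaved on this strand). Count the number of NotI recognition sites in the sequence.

No occurrence of GCGGCCGC is present in the sequence.
NotI does not cut: 0 sites.

0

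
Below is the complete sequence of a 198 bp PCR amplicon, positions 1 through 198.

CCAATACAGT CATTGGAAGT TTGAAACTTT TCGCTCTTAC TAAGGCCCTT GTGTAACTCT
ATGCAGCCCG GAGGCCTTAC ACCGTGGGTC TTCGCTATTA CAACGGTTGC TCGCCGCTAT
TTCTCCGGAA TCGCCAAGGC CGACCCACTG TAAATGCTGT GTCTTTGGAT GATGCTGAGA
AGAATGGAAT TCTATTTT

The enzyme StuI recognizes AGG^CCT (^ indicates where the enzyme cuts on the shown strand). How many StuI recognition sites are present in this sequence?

AGGCCT occurs starting at position 72.
StuI cuts at 1 site.

1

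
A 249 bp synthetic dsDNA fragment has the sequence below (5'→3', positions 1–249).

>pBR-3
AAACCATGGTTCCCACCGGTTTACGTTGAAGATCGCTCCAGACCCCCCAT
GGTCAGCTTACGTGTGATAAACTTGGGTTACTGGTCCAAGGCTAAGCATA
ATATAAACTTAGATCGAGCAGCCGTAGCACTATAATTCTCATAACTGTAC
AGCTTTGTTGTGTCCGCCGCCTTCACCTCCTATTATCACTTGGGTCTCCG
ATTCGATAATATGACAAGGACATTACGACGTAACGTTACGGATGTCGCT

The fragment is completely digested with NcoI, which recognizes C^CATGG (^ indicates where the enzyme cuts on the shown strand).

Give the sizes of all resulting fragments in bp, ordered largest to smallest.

202, 43, 4 bp

NcoI sites (CCATGG) start at positions 4, 47.
NcoI cuts after the first base of each site, so after positions 4, 47.
Linear molecule, 2 cuts → 3 fragments:
  1–4 → 4 bp
  5–47 → 43 bp
  48–249 → 202 bp
Sorted largest to smallest: 202, 43, 4 bp.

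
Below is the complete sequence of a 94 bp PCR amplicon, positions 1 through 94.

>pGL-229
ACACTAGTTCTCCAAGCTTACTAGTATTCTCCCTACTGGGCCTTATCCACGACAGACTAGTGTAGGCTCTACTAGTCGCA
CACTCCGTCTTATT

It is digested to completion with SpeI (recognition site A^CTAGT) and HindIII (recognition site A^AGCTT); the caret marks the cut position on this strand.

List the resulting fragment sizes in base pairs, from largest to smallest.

36, 23, 15, 11, 6, 3 bp

SpeI sites (ACTAGT) start at positions 3, 20, 56, 71.
SpeI cuts after the first base of each site, so after positions 3, 20, 56, 71.
The HindIII site (AAGCTT) starts at position 14.
HindIII cuts after the first base of each site, so after position 14.
Combined cut positions: 3, 14, 20, 56, 71.
Linear molecule, 5 cuts → 6 fragments:
  1–3 → 3 bp
  4–14 → 11 bp
  15–20 → 6 bp
  21–56 → 36 bp
  57–71 → 15 bp
  72–94 → 23 bp
Sorted largest to smallest: 36, 23, 15, 11, 6, 3 bp.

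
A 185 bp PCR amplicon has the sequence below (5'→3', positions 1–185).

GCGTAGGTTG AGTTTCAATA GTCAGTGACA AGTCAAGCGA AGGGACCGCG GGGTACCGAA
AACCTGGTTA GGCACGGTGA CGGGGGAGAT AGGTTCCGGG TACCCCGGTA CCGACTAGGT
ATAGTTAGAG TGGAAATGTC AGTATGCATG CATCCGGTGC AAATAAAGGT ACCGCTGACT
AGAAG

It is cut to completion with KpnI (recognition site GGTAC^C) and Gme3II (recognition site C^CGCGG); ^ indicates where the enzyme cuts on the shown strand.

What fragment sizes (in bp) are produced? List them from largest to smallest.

KpnI sites (GGTACC) start at positions 52, 99, 107, 168.
KpnI cuts after base 5 of each site (before the last base), so after positions 56, 103, 111, 172.
The Gme3II site (CCGCGG) starts at position 46.
Gme3II cuts after the first base of each site, so after position 46.
Combined cut positions: 46, 56, 103, 111, 172.
Linear molecule, 5 cuts → 6 fragments:
  1–46 → 46 bp
  47–56 → 10 bp
  57–103 → 47 bp
  104–111 → 8 bp
  112–172 → 61 bp
  173–185 → 13 bp
Sorted largest to smallest: 61, 47, 46, 13, 10, 8 bp.

61, 47, 46, 13, 10, 8 bp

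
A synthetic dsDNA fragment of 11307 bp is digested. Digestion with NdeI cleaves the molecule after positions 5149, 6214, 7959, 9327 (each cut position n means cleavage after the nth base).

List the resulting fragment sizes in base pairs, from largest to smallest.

Linear molecule, 4 cuts → 5 fragments:
  5149 − 0 = 5149 bp
  6214 − 5149 = 1065 bp
  7959 − 6214 = 1745 bp
  9327 − 7959 = 1368 bp
  11307 − 9327 = 1980 bp
Sorted largest to smallest: 5149, 1980, 1745, 1368, 1065 bp.

5149, 1980, 1745, 1368, 1065 bp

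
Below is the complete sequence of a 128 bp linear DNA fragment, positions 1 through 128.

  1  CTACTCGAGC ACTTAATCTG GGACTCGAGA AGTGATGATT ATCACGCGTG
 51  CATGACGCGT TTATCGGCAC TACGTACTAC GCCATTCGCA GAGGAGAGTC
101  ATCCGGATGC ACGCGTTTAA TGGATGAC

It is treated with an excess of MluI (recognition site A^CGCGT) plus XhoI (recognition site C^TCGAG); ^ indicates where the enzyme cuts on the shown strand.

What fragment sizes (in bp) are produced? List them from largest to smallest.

56, 20, 20, 17, 11, 4 bp

MluI sites (ACGCGT) start at positions 44, 55, 111.
MluI cuts after the first base of each site, so after positions 44, 55, 111.
XhoI sites (CTCGAG) start at positions 4, 24.
XhoI cuts after the first base of each site, so after positions 4, 24.
Combined cut positions: 4, 24, 44, 55, 111.
Linear molecule, 5 cuts → 6 fragments:
  1–4 → 4 bp
  5–24 → 20 bp
  25–44 → 20 bp
  45–55 → 11 bp
  56–111 → 56 bp
  112–128 → 17 bp
Sorted largest to smallest: 56, 20, 20, 17, 11, 4 bp.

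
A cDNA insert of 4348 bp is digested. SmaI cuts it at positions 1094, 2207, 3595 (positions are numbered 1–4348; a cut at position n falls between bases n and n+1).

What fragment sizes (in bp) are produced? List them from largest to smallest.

Linear molecule, 3 cuts → 4 fragments:
  1094 − 0 = 1094 bp
  2207 − 1094 = 1113 bp
  3595 − 2207 = 1388 bp
  4348 − 3595 = 753 bp
Sorted largest to smallest: 1388, 1113, 1094, 753 bp.

1388, 1113, 1094, 753 bp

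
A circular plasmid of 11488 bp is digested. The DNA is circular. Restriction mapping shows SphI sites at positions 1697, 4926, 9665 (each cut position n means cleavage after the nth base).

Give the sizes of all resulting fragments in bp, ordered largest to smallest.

Circular molecule, 3 cuts → 3 fragments:
  4926 − 1697 = 3229 bp
  9665 − 4926 = 4739 bp
  wrap: 11488 − 9665 + 1697 = 3520 bp
Sorted largest to smallest: 4739, 3520, 3229 bp.

4739, 3520, 3229 bp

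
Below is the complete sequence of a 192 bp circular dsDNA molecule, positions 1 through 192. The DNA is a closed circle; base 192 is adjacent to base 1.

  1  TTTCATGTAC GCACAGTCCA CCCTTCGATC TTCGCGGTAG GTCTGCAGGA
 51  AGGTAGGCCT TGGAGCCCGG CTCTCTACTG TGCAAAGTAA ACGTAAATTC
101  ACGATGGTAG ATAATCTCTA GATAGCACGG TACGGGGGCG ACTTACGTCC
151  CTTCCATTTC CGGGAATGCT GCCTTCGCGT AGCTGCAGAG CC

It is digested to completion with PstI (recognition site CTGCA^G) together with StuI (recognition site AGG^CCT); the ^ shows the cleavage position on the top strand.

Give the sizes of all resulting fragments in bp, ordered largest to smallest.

PstI sites (CTGCAG) start at positions 43, 183.
PstI cuts after base 5 of each site (before the last base), so after positions 47, 187.
The StuI site (AGGCCT) starts at position 55.
StuI cuts after base 3 of each site, so after position 57.
Combined cut positions: 47, 57, 187.
Circular molecule, 3 cuts → 3 fragments:
  48–57 → 10 bp
  58–187 → 130 bp
  188–192 then 1–47 → 5 + 47 = 52 bp
Sorted largest to smallest: 130, 52, 10 bp.

130, 52, 10 bp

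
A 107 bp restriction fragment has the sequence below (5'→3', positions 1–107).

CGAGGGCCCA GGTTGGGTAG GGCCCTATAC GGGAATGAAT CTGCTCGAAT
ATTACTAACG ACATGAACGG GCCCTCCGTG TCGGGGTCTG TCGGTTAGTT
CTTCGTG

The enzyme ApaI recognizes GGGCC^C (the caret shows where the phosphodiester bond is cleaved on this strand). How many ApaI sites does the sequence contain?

GGGCCC occurs starting at positions 4, 20, 69.
ApaI cuts at 3 sites.

3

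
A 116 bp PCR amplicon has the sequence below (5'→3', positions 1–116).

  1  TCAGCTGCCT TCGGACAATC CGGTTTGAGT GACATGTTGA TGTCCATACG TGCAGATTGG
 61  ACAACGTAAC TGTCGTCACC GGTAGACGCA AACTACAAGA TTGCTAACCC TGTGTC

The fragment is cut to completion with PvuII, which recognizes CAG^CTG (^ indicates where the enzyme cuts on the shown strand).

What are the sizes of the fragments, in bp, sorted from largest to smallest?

The PvuII site (CAGCTG) starts at position 2.
PvuII cuts after base 3 of each site, so after position 4.
Linear molecule, 1 cut → 2 fragments:
  1–4 → 4 bp
  5–116 → 112 bp
Sorted largest to smallest: 112, 4 bp.

112, 4 bp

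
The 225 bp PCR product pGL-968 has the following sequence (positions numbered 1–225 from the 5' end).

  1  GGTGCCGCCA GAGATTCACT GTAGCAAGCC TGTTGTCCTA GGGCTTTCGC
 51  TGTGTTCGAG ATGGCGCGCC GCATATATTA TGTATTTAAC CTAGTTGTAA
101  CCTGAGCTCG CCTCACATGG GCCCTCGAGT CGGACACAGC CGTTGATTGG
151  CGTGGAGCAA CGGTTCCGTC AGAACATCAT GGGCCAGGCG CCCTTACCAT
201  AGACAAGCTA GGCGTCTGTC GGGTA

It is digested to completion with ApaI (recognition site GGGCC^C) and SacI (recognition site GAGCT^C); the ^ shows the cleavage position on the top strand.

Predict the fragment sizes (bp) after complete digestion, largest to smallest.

The ApaI site (GGGCCC) starts at position 119.
ApaI cuts after base 5 of each site (before the last base), so after position 123.
The SacI site (GAGCTC) starts at position 104.
SacI cuts after base 5 of each site (before the last base), so after position 108.
Combined cut positions: 108, 123.
Linear molecule, 2 cuts → 3 fragments:
  1–108 → 108 bp
  109–123 → 15 bp
  124–225 → 102 bp
Sorted largest to smallest: 108, 102, 15 bp.

108, 102, 15 bp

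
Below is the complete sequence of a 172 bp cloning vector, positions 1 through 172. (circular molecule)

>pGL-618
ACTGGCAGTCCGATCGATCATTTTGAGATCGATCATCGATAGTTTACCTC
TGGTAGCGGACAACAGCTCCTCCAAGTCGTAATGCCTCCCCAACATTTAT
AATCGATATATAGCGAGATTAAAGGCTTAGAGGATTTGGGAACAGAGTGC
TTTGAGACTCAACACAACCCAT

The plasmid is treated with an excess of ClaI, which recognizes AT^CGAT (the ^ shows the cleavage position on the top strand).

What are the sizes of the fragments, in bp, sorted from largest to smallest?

ClaI sites (ATCGAT) start at positions 13, 28, 35, 102.
ClaI cuts after base 2 of each site, so after positions 14, 29, 36, 103.
Circular molecule, 4 cuts → 4 fragments:
  15–29 → 15 bp
  30–36 → 7 bp
  37–103 → 67 bp
  104–172 then 1–14 → 69 + 14 = 83 bp
Sorted largest to smallest: 83, 67, 15, 7 bp.

83, 67, 15, 7 bp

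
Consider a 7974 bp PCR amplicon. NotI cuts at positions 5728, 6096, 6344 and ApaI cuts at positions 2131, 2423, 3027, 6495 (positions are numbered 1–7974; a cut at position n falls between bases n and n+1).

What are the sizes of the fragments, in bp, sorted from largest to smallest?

Combined cut positions (sorted): 2131, 2423, 3027, 5728, 6096, 6344, 6495.
Linear molecule, 7 cuts → 8 fragments:
  2131 − 0 = 2131 bp
  2423 − 2131 = 292 bp
  3027 − 2423 = 604 bp
  5728 − 3027 = 2701 bp
  6096 − 5728 = 368 bp
  6344 − 6096 = 248 bp
  6495 − 6344 = 151 bp
  7974 − 6495 = 1479 bp
Sorted largest to smallest: 2701, 2131, 1479, 604, 368, 292, 248, 151 bp.

2701, 2131, 1479, 604, 368, 292, 248, 151 bp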